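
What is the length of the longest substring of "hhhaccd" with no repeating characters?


Input: "hhhaccd"
Sliding window (track last position of each char):
  Position 0 ('h'): window [0,0] length 1 -- new best
  Position 1 ('h'): repeat (last at 0), move window start to 1
  Position 1 ('h'): window [1,1] length 1
  Position 2 ('h'): repeat (last at 1), move window start to 2
  Position 2 ('h'): window [2,2] length 1
  Position 3 ('a'): window [2,3] length 2 -- new best
  Position 4 ('c'): window [2,4] length 3 -- new best
  Position 5 ('c'): repeat (last at 4), move window start to 5
  Position 5 ('c'): window [5,5] length 1
  Position 6 ('d'): window [5,6] length 2
Longest substring with no repeats: "hac" with length 3

3


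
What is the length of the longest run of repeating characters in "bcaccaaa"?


Input: "bcaccaaa"
Scanning for longest run:
  Position 1 ('c'): new char, reset run to 1
  Position 2 ('a'): new char, reset run to 1
  Position 3 ('c'): new char, reset run to 1
  Position 4 ('c'): continues run of 'c', length=2
  Position 5 ('a'): new char, reset run to 1
  Position 6 ('a'): continues run of 'a', length=2
  Position 7 ('a'): continues run of 'a', length=3
Longest run: 'a' with length 3

3


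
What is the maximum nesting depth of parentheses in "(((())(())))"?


Input: "(((())(())))"
Tracking depth:
  Position 0 '(': depth becomes 1
  Position 1 '(': depth becomes 2
  Position 2 '(': depth becomes 3
  Position 3 '(': depth becomes 4
  Position 4 ')': depth becomes 3
  Position 5 ')': depth becomes 2
  Position 6 '(': depth becomes 3
  Position 7 '(': depth becomes 4
  Position 8 ')': depth becomes 3
  Position 9 ')': depth becomes 2
  Position 10 ')': depth becomes 1
  Position 11 ')': depth becomes 0
Maximum depth reached: 4

4


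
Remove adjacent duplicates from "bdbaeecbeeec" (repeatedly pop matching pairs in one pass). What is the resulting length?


Input: bdbaeecbeeec
Stack-based adjacent duplicate removal:
  Read 'b': push. Stack: b
  Read 'd': push. Stack: bd
  Read 'b': push. Stack: bdb
  Read 'a': push. Stack: bdba
  Read 'e': push. Stack: bdbae
  Read 'e': matches stack top 'e' => pop. Stack: bdba
  Read 'c': push. Stack: bdbac
  Read 'b': push. Stack: bdbacb
  Read 'e': push. Stack: bdbacbe
  Read 'e': matches stack top 'e' => pop. Stack: bdbacb
  Read 'e': push. Stack: bdbacbe
  Read 'c': push. Stack: bdbacbec
Final stack: "bdbacbec" (length 8)

8


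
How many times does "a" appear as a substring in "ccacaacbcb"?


Searching for "a" in "ccacaacbcb"
Scanning each position:
  Position 0: "c" => no
  Position 1: "c" => no
  Position 2: "a" => MATCH
  Position 3: "c" => no
  Position 4: "a" => MATCH
  Position 5: "a" => MATCH
  Position 6: "c" => no
  Position 7: "b" => no
  Position 8: "c" => no
  Position 9: "b" => no
Total occurrences: 3

3


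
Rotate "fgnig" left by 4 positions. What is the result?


Input: "fgnig", rotate left by 4
First 4 characters: "fgni"
Remaining characters: "g"
Concatenate remaining + first: "g" + "fgni" = "gfgni"

gfgni


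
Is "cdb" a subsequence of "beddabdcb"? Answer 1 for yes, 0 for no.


Check if "cdb" is a subsequence of "beddabdcb"
Greedy scan:
  Position 0 ('b'): no match needed
  Position 1 ('e'): no match needed
  Position 2 ('d'): no match needed
  Position 3 ('d'): no match needed
  Position 4 ('a'): no match needed
  Position 5 ('b'): no match needed
  Position 6 ('d'): no match needed
  Position 7 ('c'): matches sub[0] = 'c'
  Position 8 ('b'): no match needed
Only matched 1/3 characters => not a subsequence

0


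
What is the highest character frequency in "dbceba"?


Input: dbceba
Character counts:
  'a': 1
  'b': 2
  'c': 1
  'd': 1
  'e': 1
Maximum frequency: 2

2


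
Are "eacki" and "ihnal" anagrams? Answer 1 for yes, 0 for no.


Strings: "eacki", "ihnal"
Sorted first:  aceik
Sorted second: ahiln
Differ at position 1: 'c' vs 'h' => not anagrams

0


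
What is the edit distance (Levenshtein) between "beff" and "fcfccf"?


Computing edit distance: "beff" -> "fcfccf"
DP table:
           f    c    f    c    c    f
      0    1    2    3    4    5    6
  b   1    1    2    3    4    5    6
  e   2    2    2    3    4    5    6
  f   3    2    3    2    3    4    5
  f   4    3    3    3    3    4    4
Edit distance = dp[4][6] = 4

4


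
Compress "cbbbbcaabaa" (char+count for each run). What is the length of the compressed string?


Input: cbbbbcaabaa
Runs:
  'c' x 1 => "c1"
  'b' x 4 => "b4"
  'c' x 1 => "c1"
  'a' x 2 => "a2"
  'b' x 1 => "b1"
  'a' x 2 => "a2"
Compressed: "c1b4c1a2b1a2"
Compressed length: 12

12


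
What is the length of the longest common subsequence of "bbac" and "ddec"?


LCS of "bbac" and "ddec"
DP table:
           d    d    e    c
      0    0    0    0    0
  b   0    0    0    0    0
  b   0    0    0    0    0
  a   0    0    0    0    0
  c   0    0    0    0    1
LCS length = dp[4][4] = 1

1


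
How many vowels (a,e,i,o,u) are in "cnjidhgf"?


Input: cnjidhgf
Checking each character:
  'c' at position 0: consonant
  'n' at position 1: consonant
  'j' at position 2: consonant
  'i' at position 3: vowel (running total: 1)
  'd' at position 4: consonant
  'h' at position 5: consonant
  'g' at position 6: consonant
  'f' at position 7: consonant
Total vowels: 1

1


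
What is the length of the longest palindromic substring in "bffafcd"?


Input: "bffafcd"
Checking substrings for palindromes:
  [2:5] "faf" (len 3) => palindrome
  [1:3] "ff" (len 2) => palindrome
Longest palindromic substring: "faf" with length 3

3


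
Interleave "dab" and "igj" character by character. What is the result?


Interleaving "dab" and "igj":
  Position 0: 'd' from first, 'i' from second => "di"
  Position 1: 'a' from first, 'g' from second => "ag"
  Position 2: 'b' from first, 'j' from second => "bj"
Result: diagbj

diagbj


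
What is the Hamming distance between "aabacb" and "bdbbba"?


Comparing "aabacb" and "bdbbba" position by position:
  Position 0: 'a' vs 'b' => differ
  Position 1: 'a' vs 'd' => differ
  Position 2: 'b' vs 'b' => same
  Position 3: 'a' vs 'b' => differ
  Position 4: 'c' vs 'b' => differ
  Position 5: 'b' vs 'a' => differ
Total differences (Hamming distance): 5

5


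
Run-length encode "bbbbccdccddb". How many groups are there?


Input: bbbbccdccddb
Scanning for consecutive runs:
  Group 1: 'b' x 4 (positions 0-3)
  Group 2: 'c' x 2 (positions 4-5)
  Group 3: 'd' x 1 (positions 6-6)
  Group 4: 'c' x 2 (positions 7-8)
  Group 5: 'd' x 2 (positions 9-10)
  Group 6: 'b' x 1 (positions 11-11)
Total groups: 6

6


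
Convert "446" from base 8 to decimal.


Input: "446" in base 8
Positional expansion:
  Digit '4' (value 4) x 8^2 = 256
  Digit '4' (value 4) x 8^1 = 32
  Digit '6' (value 6) x 8^0 = 6
Sum = 294

294


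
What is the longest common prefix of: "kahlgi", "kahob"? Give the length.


Words: kahlgi, kahob
  Position 0: all 'k' => match
  Position 1: all 'a' => match
  Position 2: all 'h' => match
  Position 3: ('l', 'o') => mismatch, stop
LCP = "kah" (length 3)

3


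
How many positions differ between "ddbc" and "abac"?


Comparing "ddbc" and "abac" position by position:
  Position 0: 'd' vs 'a' => DIFFER
  Position 1: 'd' vs 'b' => DIFFER
  Position 2: 'b' vs 'a' => DIFFER
  Position 3: 'c' vs 'c' => same
Positions that differ: 3

3


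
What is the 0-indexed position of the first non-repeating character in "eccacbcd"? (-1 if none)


Input: eccacbcd
Character frequencies:
  'a': 1
  'b': 1
  'c': 4
  'd': 1
  'e': 1
Scanning left to right for freq == 1:
  Position 0 ('e'): unique! => answer = 0

0


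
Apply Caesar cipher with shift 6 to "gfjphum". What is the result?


Caesar cipher: shift "gfjphum" by 6
  'g' (pos 6) + 6 = pos 12 = 'm'
  'f' (pos 5) + 6 = pos 11 = 'l'
  'j' (pos 9) + 6 = pos 15 = 'p'
  'p' (pos 15) + 6 = pos 21 = 'v'
  'h' (pos 7) + 6 = pos 13 = 'n'
  'u' (pos 20) + 6 = pos 0 = 'a'
  'm' (pos 12) + 6 = pos 18 = 's'
Result: mlpvnas

mlpvnas


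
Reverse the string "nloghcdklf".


Input: nloghcdklf
Reading characters right to left:
  Position 9: 'f'
  Position 8: 'l'
  Position 7: 'k'
  Position 6: 'd'
  Position 5: 'c'
  Position 4: 'h'
  Position 3: 'g'
  Position 2: 'o'
  Position 1: 'l'
  Position 0: 'n'
Reversed: flkdchgoln

flkdchgoln


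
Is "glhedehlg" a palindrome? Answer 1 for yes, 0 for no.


Input: glhedehlg
Reversed: glhedehlg
  Compare pos 0 ('g') with pos 8 ('g'): match
  Compare pos 1 ('l') with pos 7 ('l'): match
  Compare pos 2 ('h') with pos 6 ('h'): match
  Compare pos 3 ('e') with pos 5 ('e'): match
Result: palindrome

1


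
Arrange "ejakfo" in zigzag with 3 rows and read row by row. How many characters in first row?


Zigzag "ejakfo" into 3 rows:
Placing characters:
  'e' => row 0
  'j' => row 1
  'a' => row 2
  'k' => row 1
  'f' => row 0
  'o' => row 1
Rows:
  Row 0: "ef"
  Row 1: "jko"
  Row 2: "a"
First row length: 2

2


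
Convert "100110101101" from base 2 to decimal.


Input: "100110101101" in base 2
Positional expansion:
  Digit '1' (value 1) x 2^11 = 2048
  Digit '0' (value 0) x 2^10 = 0
  Digit '0' (value 0) x 2^9 = 0
  Digit '1' (value 1) x 2^8 = 256
  Digit '1' (value 1) x 2^7 = 128
  Digit '0' (value 0) x 2^6 = 0
  Digit '1' (value 1) x 2^5 = 32
  Digit '0' (value 0) x 2^4 = 0
  Digit '1' (value 1) x 2^3 = 8
  Digit '1' (value 1) x 2^2 = 4
  Digit '0' (value 0) x 2^1 = 0
  Digit '1' (value 1) x 2^0 = 1
Sum = 2477

2477


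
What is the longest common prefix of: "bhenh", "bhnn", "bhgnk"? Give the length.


Words: bhenh, bhnn, bhgnk
  Position 0: all 'b' => match
  Position 1: all 'h' => match
  Position 2: ('e', 'n', 'g') => mismatch, stop
LCP = "bh" (length 2)

2


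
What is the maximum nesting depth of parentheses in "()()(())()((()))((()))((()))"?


Input: "()()(())()((()))((()))((()))"
Tracking depth:
  Position 0 '(': depth becomes 1
  Position 1 ')': depth becomes 0
  Position 2 '(': depth becomes 1
  Position 3 ')': depth becomes 0
  Position 4 '(': depth becomes 1
  Position 5 '(': depth becomes 2
  Position 6 ')': depth becomes 1
  Position 7 ')': depth becomes 0
  Position 8 '(': depth becomes 1
  Position 9 ')': depth becomes 0
  Position 10 '(': depth becomes 1
  Position 11 '(': depth becomes 2
  Position 12 '(': depth becomes 3
  Position 13 ')': depth becomes 2
  Position 14 ')': depth becomes 1
  Position 15 ')': depth becomes 0
  Position 16 '(': depth becomes 1
  Position 17 '(': depth becomes 2
  Position 18 '(': depth becomes 3
  Position 19 ')': depth becomes 2
  Position 20 ')': depth becomes 1
  Position 21 ')': depth becomes 0
  Position 22 '(': depth becomes 1
  Position 23 '(': depth becomes 2
  Position 24 '(': depth becomes 3
  Position 25 ')': depth becomes 2
  Position 26 ')': depth becomes 1
  Position 27 ')': depth becomes 0
Maximum depth reached: 3

3


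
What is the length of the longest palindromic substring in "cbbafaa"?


Input: "cbbafaa"
Checking substrings for palindromes:
  [3:6] "afa" (len 3) => palindrome
  [1:3] "bb" (len 2) => palindrome
  [5:7] "aa" (len 2) => palindrome
Longest palindromic substring: "afa" with length 3

3


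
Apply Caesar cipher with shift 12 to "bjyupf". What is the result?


Caesar cipher: shift "bjyupf" by 12
  'b' (pos 1) + 12 = pos 13 = 'n'
  'j' (pos 9) + 12 = pos 21 = 'v'
  'y' (pos 24) + 12 = pos 10 = 'k'
  'u' (pos 20) + 12 = pos 6 = 'g'
  'p' (pos 15) + 12 = pos 1 = 'b'
  'f' (pos 5) + 12 = pos 17 = 'r'
Result: nvkgbr

nvkgbr


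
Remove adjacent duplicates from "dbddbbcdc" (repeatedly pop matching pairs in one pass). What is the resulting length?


Input: dbddbbcdc
Stack-based adjacent duplicate removal:
  Read 'd': push. Stack: d
  Read 'b': push. Stack: db
  Read 'd': push. Stack: dbd
  Read 'd': matches stack top 'd' => pop. Stack: db
  Read 'b': matches stack top 'b' => pop. Stack: d
  Read 'b': push. Stack: db
  Read 'c': push. Stack: dbc
  Read 'd': push. Stack: dbcd
  Read 'c': push. Stack: dbcdc
Final stack: "dbcdc" (length 5)

5


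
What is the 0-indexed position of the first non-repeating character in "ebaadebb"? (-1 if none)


Input: ebaadebb
Character frequencies:
  'a': 2
  'b': 3
  'd': 1
  'e': 2
Scanning left to right for freq == 1:
  Position 0 ('e'): freq=2, skip
  Position 1 ('b'): freq=3, skip
  Position 2 ('a'): freq=2, skip
  Position 3 ('a'): freq=2, skip
  Position 4 ('d'): unique! => answer = 4

4


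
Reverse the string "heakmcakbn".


Input: heakmcakbn
Reading characters right to left:
  Position 9: 'n'
  Position 8: 'b'
  Position 7: 'k'
  Position 6: 'a'
  Position 5: 'c'
  Position 4: 'm'
  Position 3: 'k'
  Position 2: 'a'
  Position 1: 'e'
  Position 0: 'h'
Reversed: nbkacmkaeh

nbkacmkaeh


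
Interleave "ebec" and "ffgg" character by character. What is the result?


Interleaving "ebec" and "ffgg":
  Position 0: 'e' from first, 'f' from second => "ef"
  Position 1: 'b' from first, 'f' from second => "bf"
  Position 2: 'e' from first, 'g' from second => "eg"
  Position 3: 'c' from first, 'g' from second => "cg"
Result: efbfegcg

efbfegcg


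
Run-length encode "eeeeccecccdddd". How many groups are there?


Input: eeeeccecccdddd
Scanning for consecutive runs:
  Group 1: 'e' x 4 (positions 0-3)
  Group 2: 'c' x 2 (positions 4-5)
  Group 3: 'e' x 1 (positions 6-6)
  Group 4: 'c' x 3 (positions 7-9)
  Group 5: 'd' x 4 (positions 10-13)
Total groups: 5

5


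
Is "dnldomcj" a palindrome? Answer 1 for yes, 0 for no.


Input: dnldomcj
Reversed: jcmodlnd
  Compare pos 0 ('d') with pos 7 ('j'): MISMATCH
  Compare pos 1 ('n') with pos 6 ('c'): MISMATCH
  Compare pos 2 ('l') with pos 5 ('m'): MISMATCH
  Compare pos 3 ('d') with pos 4 ('o'): MISMATCH
Result: not a palindrome

0


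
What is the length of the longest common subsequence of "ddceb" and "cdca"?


LCS of "ddceb" and "cdca"
DP table:
           c    d    c    a
      0    0    0    0    0
  d   0    0    1    1    1
  d   0    0    1    1    1
  c   0    1    1    2    2
  e   0    1    1    2    2
  b   0    1    1    2    2
LCS length = dp[5][4] = 2

2


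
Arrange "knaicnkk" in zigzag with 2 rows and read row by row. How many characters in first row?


Zigzag "knaicnkk" into 2 rows:
Placing characters:
  'k' => row 0
  'n' => row 1
  'a' => row 0
  'i' => row 1
  'c' => row 0
  'n' => row 1
  'k' => row 0
  'k' => row 1
Rows:
  Row 0: "kack"
  Row 1: "nink"
First row length: 4

4


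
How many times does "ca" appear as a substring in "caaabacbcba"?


Searching for "ca" in "caaabacbcba"
Scanning each position:
  Position 0: "ca" => MATCH
  Position 1: "aa" => no
  Position 2: "aa" => no
  Position 3: "ab" => no
  Position 4: "ba" => no
  Position 5: "ac" => no
  Position 6: "cb" => no
  Position 7: "bc" => no
  Position 8: "cb" => no
  Position 9: "ba" => no
Total occurrences: 1

1


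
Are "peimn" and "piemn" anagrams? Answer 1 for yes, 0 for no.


Strings: "peimn", "piemn"
Sorted first:  eimnp
Sorted second: eimnp
Sorted forms match => anagrams

1


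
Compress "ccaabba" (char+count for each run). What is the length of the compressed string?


Input: ccaabba
Runs:
  'c' x 2 => "c2"
  'a' x 2 => "a2"
  'b' x 2 => "b2"
  'a' x 1 => "a1"
Compressed: "c2a2b2a1"
Compressed length: 8

8


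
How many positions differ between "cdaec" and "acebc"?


Comparing "cdaec" and "acebc" position by position:
  Position 0: 'c' vs 'a' => DIFFER
  Position 1: 'd' vs 'c' => DIFFER
  Position 2: 'a' vs 'e' => DIFFER
  Position 3: 'e' vs 'b' => DIFFER
  Position 4: 'c' vs 'c' => same
Positions that differ: 4

4


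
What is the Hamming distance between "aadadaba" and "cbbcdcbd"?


Comparing "aadadaba" and "cbbcdcbd" position by position:
  Position 0: 'a' vs 'c' => differ
  Position 1: 'a' vs 'b' => differ
  Position 2: 'd' vs 'b' => differ
  Position 3: 'a' vs 'c' => differ
  Position 4: 'd' vs 'd' => same
  Position 5: 'a' vs 'c' => differ
  Position 6: 'b' vs 'b' => same
  Position 7: 'a' vs 'd' => differ
Total differences (Hamming distance): 6

6


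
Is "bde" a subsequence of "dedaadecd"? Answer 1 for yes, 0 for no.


Check if "bde" is a subsequence of "dedaadecd"
Greedy scan:
  Position 0 ('d'): no match needed
  Position 1 ('e'): no match needed
  Position 2 ('d'): no match needed
  Position 3 ('a'): no match needed
  Position 4 ('a'): no match needed
  Position 5 ('d'): no match needed
  Position 6 ('e'): no match needed
  Position 7 ('c'): no match needed
  Position 8 ('d'): no match needed
Only matched 0/3 characters => not a subsequence

0


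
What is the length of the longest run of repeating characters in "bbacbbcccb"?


Input: "bbacbbcccb"
Scanning for longest run:
  Position 1 ('b'): continues run of 'b', length=2
  Position 2 ('a'): new char, reset run to 1
  Position 3 ('c'): new char, reset run to 1
  Position 4 ('b'): new char, reset run to 1
  Position 5 ('b'): continues run of 'b', length=2
  Position 6 ('c'): new char, reset run to 1
  Position 7 ('c'): continues run of 'c', length=2
  Position 8 ('c'): continues run of 'c', length=3
  Position 9 ('b'): new char, reset run to 1
Longest run: 'c' with length 3

3


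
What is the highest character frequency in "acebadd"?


Input: acebadd
Character counts:
  'a': 2
  'b': 1
  'c': 1
  'd': 2
  'e': 1
Maximum frequency: 2

2


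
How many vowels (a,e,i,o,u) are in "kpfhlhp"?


Input: kpfhlhp
Checking each character:
  'k' at position 0: consonant
  'p' at position 1: consonant
  'f' at position 2: consonant
  'h' at position 3: consonant
  'l' at position 4: consonant
  'h' at position 5: consonant
  'p' at position 6: consonant
Total vowels: 0

0


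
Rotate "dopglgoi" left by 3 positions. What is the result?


Input: "dopglgoi", rotate left by 3
First 3 characters: "dop"
Remaining characters: "glgoi"
Concatenate remaining + first: "glgoi" + "dop" = "glgoidop"

glgoidop


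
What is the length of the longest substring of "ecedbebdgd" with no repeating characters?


Input: "ecedbebdgd"
Sliding window (track last position of each char):
  Position 0 ('e'): window [0,0] length 1 -- new best
  Position 1 ('c'): window [0,1] length 2 -- new best
  Position 2 ('e'): repeat (last at 0), move window start to 1
  Position 2 ('e'): window [1,2] length 2
  Position 3 ('d'): window [1,3] length 3 -- new best
  Position 4 ('b'): window [1,4] length 4 -- new best
  Position 5 ('e'): repeat (last at 2), move window start to 3
  Position 5 ('e'): window [3,5] length 3
  Position 6 ('b'): repeat (last at 4), move window start to 5
  Position 6 ('b'): window [5,6] length 2
  Position 7 ('d'): window [5,7] length 3
  Position 8 ('g'): window [5,8] length 4
  Position 9 ('d'): repeat (last at 7), move window start to 8
  Position 9 ('d'): window [8,9] length 2
Longest substring with no repeats: "cedb" with length 4

4


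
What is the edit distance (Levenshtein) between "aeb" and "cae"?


Computing edit distance: "aeb" -> "cae"
DP table:
           c    a    e
      0    1    2    3
  a   1    1    1    2
  e   2    2    2    1
  b   3    3    3    2
Edit distance = dp[3][3] = 2

2


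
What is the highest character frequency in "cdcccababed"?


Input: cdcccababed
Character counts:
  'a': 2
  'b': 2
  'c': 4
  'd': 2
  'e': 1
Maximum frequency: 4

4


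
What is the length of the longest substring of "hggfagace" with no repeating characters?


Input: "hggfagace"
Sliding window (track last position of each char):
  Position 0 ('h'): window [0,0] length 1 -- new best
  Position 1 ('g'): window [0,1] length 2 -- new best
  Position 2 ('g'): repeat (last at 1), move window start to 2
  Position 2 ('g'): window [2,2] length 1
  Position 3 ('f'): window [2,3] length 2
  Position 4 ('a'): window [2,4] length 3 -- new best
  Position 5 ('g'): repeat (last at 2), move window start to 3
  Position 5 ('g'): window [3,5] length 3
  Position 6 ('a'): repeat (last at 4), move window start to 5
  Position 6 ('a'): window [5,6] length 2
  Position 7 ('c'): window [5,7] length 3
  Position 8 ('e'): window [5,8] length 4 -- new best
Longest substring with no repeats: "gace" with length 4

4


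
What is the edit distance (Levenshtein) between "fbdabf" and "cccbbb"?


Computing edit distance: "fbdabf" -> "cccbbb"
DP table:
           c    c    c    b    b    b
      0    1    2    3    4    5    6
  f   1    1    2    3    4    5    6
  b   2    2    2    3    3    4    5
  d   3    3    3    3    4    4    5
  a   4    4    4    4    4    5    5
  b   5    5    5    5    4    4    5
  f   6    6    6    6    5    5    5
Edit distance = dp[6][6] = 5

5


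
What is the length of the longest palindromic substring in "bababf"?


Input: "bababf"
Checking substrings for palindromes:
  [0:5] "babab" (len 5) => palindrome
  [0:3] "bab" (len 3) => palindrome
  [1:4] "aba" (len 3) => palindrome
  [2:5] "bab" (len 3) => palindrome
Longest palindromic substring: "babab" with length 5

5


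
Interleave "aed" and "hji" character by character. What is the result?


Interleaving "aed" and "hji":
  Position 0: 'a' from first, 'h' from second => "ah"
  Position 1: 'e' from first, 'j' from second => "ej"
  Position 2: 'd' from first, 'i' from second => "di"
Result: ahejdi

ahejdi


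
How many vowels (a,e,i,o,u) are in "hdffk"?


Input: hdffk
Checking each character:
  'h' at position 0: consonant
  'd' at position 1: consonant
  'f' at position 2: consonant
  'f' at position 3: consonant
  'k' at position 4: consonant
Total vowels: 0

0


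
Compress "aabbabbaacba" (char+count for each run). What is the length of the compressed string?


Input: aabbabbaacba
Runs:
  'a' x 2 => "a2"
  'b' x 2 => "b2"
  'a' x 1 => "a1"
  'b' x 2 => "b2"
  'a' x 2 => "a2"
  'c' x 1 => "c1"
  'b' x 1 => "b1"
  'a' x 1 => "a1"
Compressed: "a2b2a1b2a2c1b1a1"
Compressed length: 16

16


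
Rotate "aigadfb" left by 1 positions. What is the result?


Input: "aigadfb", rotate left by 1
First 1 characters: "a"
Remaining characters: "igadfb"
Concatenate remaining + first: "igadfb" + "a" = "igadfba"

igadfba


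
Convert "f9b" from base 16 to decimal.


Input: "f9b" in base 16
Positional expansion:
  Digit 'f' (value 15) x 16^2 = 3840
  Digit '9' (value 9) x 16^1 = 144
  Digit 'b' (value 11) x 16^0 = 11
Sum = 3995

3995


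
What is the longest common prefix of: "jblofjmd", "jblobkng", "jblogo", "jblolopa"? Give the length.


Words: jblofjmd, jblobkng, jblogo, jblolopa
  Position 0: all 'j' => match
  Position 1: all 'b' => match
  Position 2: all 'l' => match
  Position 3: all 'o' => match
  Position 4: ('f', 'b', 'g', 'l') => mismatch, stop
LCP = "jblo" (length 4)

4


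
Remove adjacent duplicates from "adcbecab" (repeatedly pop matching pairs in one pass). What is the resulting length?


Input: adcbecab
Stack-based adjacent duplicate removal:
  Read 'a': push. Stack: a
  Read 'd': push. Stack: ad
  Read 'c': push. Stack: adc
  Read 'b': push. Stack: adcb
  Read 'e': push. Stack: adcbe
  Read 'c': push. Stack: adcbec
  Read 'a': push. Stack: adcbeca
  Read 'b': push. Stack: adcbecab
Final stack: "adcbecab" (length 8)

8


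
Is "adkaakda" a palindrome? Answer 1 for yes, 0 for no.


Input: adkaakda
Reversed: adkaakda
  Compare pos 0 ('a') with pos 7 ('a'): match
  Compare pos 1 ('d') with pos 6 ('d'): match
  Compare pos 2 ('k') with pos 5 ('k'): match
  Compare pos 3 ('a') with pos 4 ('a'): match
Result: palindrome

1


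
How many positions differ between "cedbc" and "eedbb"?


Comparing "cedbc" and "eedbb" position by position:
  Position 0: 'c' vs 'e' => DIFFER
  Position 1: 'e' vs 'e' => same
  Position 2: 'd' vs 'd' => same
  Position 3: 'b' vs 'b' => same
  Position 4: 'c' vs 'b' => DIFFER
Positions that differ: 2

2


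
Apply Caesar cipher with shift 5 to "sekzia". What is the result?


Caesar cipher: shift "sekzia" by 5
  's' (pos 18) + 5 = pos 23 = 'x'
  'e' (pos 4) + 5 = pos 9 = 'j'
  'k' (pos 10) + 5 = pos 15 = 'p'
  'z' (pos 25) + 5 = pos 4 = 'e'
  'i' (pos 8) + 5 = pos 13 = 'n'
  'a' (pos 0) + 5 = pos 5 = 'f'
Result: xjpenf

xjpenf


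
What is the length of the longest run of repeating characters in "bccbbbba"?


Input: "bccbbbba"
Scanning for longest run:
  Position 1 ('c'): new char, reset run to 1
  Position 2 ('c'): continues run of 'c', length=2
  Position 3 ('b'): new char, reset run to 1
  Position 4 ('b'): continues run of 'b', length=2
  Position 5 ('b'): continues run of 'b', length=3
  Position 6 ('b'): continues run of 'b', length=4
  Position 7 ('a'): new char, reset run to 1
Longest run: 'b' with length 4

4


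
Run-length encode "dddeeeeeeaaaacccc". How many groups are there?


Input: dddeeeeeeaaaacccc
Scanning for consecutive runs:
  Group 1: 'd' x 3 (positions 0-2)
  Group 2: 'e' x 6 (positions 3-8)
  Group 3: 'a' x 4 (positions 9-12)
  Group 4: 'c' x 4 (positions 13-16)
Total groups: 4

4


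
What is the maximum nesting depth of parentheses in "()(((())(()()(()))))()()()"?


Input: "()(((())(()()(()))))()()()"
Tracking depth:
  Position 0 '(': depth becomes 1
  Position 1 ')': depth becomes 0
  Position 2 '(': depth becomes 1
  Position 3 '(': depth becomes 2
  Position 4 '(': depth becomes 3
  Position 5 '(': depth becomes 4
  Position 6 ')': depth becomes 3
  Position 7 ')': depth becomes 2
  Position 8 '(': depth becomes 3
  Position 9 '(': depth becomes 4
  Position 10 ')': depth becomes 3
  Position 11 '(': depth becomes 4
  Position 12 ')': depth becomes 3
  Position 13 '(': depth becomes 4
  Position 14 '(': depth becomes 5
  Position 15 ')': depth becomes 4
  Position 16 ')': depth becomes 3
  Position 17 ')': depth becomes 2
  Position 18 ')': depth becomes 1
  Position 19 ')': depth becomes 0
  Position 20 '(': depth becomes 1
  Position 21 ')': depth becomes 0
  Position 22 '(': depth becomes 1
  Position 23 ')': depth becomes 0
  Position 24 '(': depth becomes 1
  Position 25 ')': depth becomes 0
Maximum depth reached: 5

5


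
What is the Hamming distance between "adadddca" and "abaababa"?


Comparing "adadddca" and "abaababa" position by position:
  Position 0: 'a' vs 'a' => same
  Position 1: 'd' vs 'b' => differ
  Position 2: 'a' vs 'a' => same
  Position 3: 'd' vs 'a' => differ
  Position 4: 'd' vs 'b' => differ
  Position 5: 'd' vs 'a' => differ
  Position 6: 'c' vs 'b' => differ
  Position 7: 'a' vs 'a' => same
Total differences (Hamming distance): 5

5


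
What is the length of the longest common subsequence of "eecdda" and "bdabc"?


LCS of "eecdda" and "bdabc"
DP table:
           b    d    a    b    c
      0    0    0    0    0    0
  e   0    0    0    0    0    0
  e   0    0    0    0    0    0
  c   0    0    0    0    0    1
  d   0    0    1    1    1    1
  d   0    0    1    1    1    1
  a   0    0    1    2    2    2
LCS length = dp[6][5] = 2

2


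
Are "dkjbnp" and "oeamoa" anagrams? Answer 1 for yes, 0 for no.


Strings: "dkjbnp", "oeamoa"
Sorted first:  bdjknp
Sorted second: aaemoo
Differ at position 0: 'b' vs 'a' => not anagrams

0


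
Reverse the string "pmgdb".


Input: pmgdb
Reading characters right to left:
  Position 4: 'b'
  Position 3: 'd'
  Position 2: 'g'
  Position 1: 'm'
  Position 0: 'p'
Reversed: bdgmp

bdgmp


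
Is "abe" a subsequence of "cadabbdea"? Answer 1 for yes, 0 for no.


Check if "abe" is a subsequence of "cadabbdea"
Greedy scan:
  Position 0 ('c'): no match needed
  Position 1 ('a'): matches sub[0] = 'a'
  Position 2 ('d'): no match needed
  Position 3 ('a'): no match needed
  Position 4 ('b'): matches sub[1] = 'b'
  Position 5 ('b'): no match needed
  Position 6 ('d'): no match needed
  Position 7 ('e'): matches sub[2] = 'e'
  Position 8 ('a'): no match needed
All 3 characters matched => is a subsequence

1


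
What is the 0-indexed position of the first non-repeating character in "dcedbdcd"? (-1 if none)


Input: dcedbdcd
Character frequencies:
  'b': 1
  'c': 2
  'd': 4
  'e': 1
Scanning left to right for freq == 1:
  Position 0 ('d'): freq=4, skip
  Position 1 ('c'): freq=2, skip
  Position 2 ('e'): unique! => answer = 2

2


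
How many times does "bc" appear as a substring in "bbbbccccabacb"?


Searching for "bc" in "bbbbccccabacb"
Scanning each position:
  Position 0: "bb" => no
  Position 1: "bb" => no
  Position 2: "bb" => no
  Position 3: "bc" => MATCH
  Position 4: "cc" => no
  Position 5: "cc" => no
  Position 6: "cc" => no
  Position 7: "ca" => no
  Position 8: "ab" => no
  Position 9: "ba" => no
  Position 10: "ac" => no
  Position 11: "cb" => no
Total occurrences: 1

1


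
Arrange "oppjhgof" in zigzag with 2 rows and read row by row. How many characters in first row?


Zigzag "oppjhgof" into 2 rows:
Placing characters:
  'o' => row 0
  'p' => row 1
  'p' => row 0
  'j' => row 1
  'h' => row 0
  'g' => row 1
  'o' => row 0
  'f' => row 1
Rows:
  Row 0: "opho"
  Row 1: "pjgf"
First row length: 4

4


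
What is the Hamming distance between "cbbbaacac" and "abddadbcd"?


Comparing "cbbbaacac" and "abddadbcd" position by position:
  Position 0: 'c' vs 'a' => differ
  Position 1: 'b' vs 'b' => same
  Position 2: 'b' vs 'd' => differ
  Position 3: 'b' vs 'd' => differ
  Position 4: 'a' vs 'a' => same
  Position 5: 'a' vs 'd' => differ
  Position 6: 'c' vs 'b' => differ
  Position 7: 'a' vs 'c' => differ
  Position 8: 'c' vs 'd' => differ
Total differences (Hamming distance): 7

7


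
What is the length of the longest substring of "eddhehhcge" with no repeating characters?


Input: "eddhehhcge"
Sliding window (track last position of each char):
  Position 0 ('e'): window [0,0] length 1 -- new best
  Position 1 ('d'): window [0,1] length 2 -- new best
  Position 2 ('d'): repeat (last at 1), move window start to 2
  Position 2 ('d'): window [2,2] length 1
  Position 3 ('h'): window [2,3] length 2
  Position 4 ('e'): window [2,4] length 3 -- new best
  Position 5 ('h'): repeat (last at 3), move window start to 4
  Position 5 ('h'): window [4,5] length 2
  Position 6 ('h'): repeat (last at 5), move window start to 6
  Position 6 ('h'): window [6,6] length 1
  Position 7 ('c'): window [6,7] length 2
  Position 8 ('g'): window [6,8] length 3
  Position 9 ('e'): window [6,9] length 4 -- new best
Longest substring with no repeats: "hcge" with length 4

4


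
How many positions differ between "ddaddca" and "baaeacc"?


Comparing "ddaddca" and "baaeacc" position by position:
  Position 0: 'd' vs 'b' => DIFFER
  Position 1: 'd' vs 'a' => DIFFER
  Position 2: 'a' vs 'a' => same
  Position 3: 'd' vs 'e' => DIFFER
  Position 4: 'd' vs 'a' => DIFFER
  Position 5: 'c' vs 'c' => same
  Position 6: 'a' vs 'c' => DIFFER
Positions that differ: 5

5


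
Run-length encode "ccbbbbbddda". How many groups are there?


Input: ccbbbbbddda
Scanning for consecutive runs:
  Group 1: 'c' x 2 (positions 0-1)
  Group 2: 'b' x 5 (positions 2-6)
  Group 3: 'd' x 3 (positions 7-9)
  Group 4: 'a' x 1 (positions 10-10)
Total groups: 4

4


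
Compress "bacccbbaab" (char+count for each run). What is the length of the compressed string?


Input: bacccbbaab
Runs:
  'b' x 1 => "b1"
  'a' x 1 => "a1"
  'c' x 3 => "c3"
  'b' x 2 => "b2"
  'a' x 2 => "a2"
  'b' x 1 => "b1"
Compressed: "b1a1c3b2a2b1"
Compressed length: 12

12


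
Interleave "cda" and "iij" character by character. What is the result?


Interleaving "cda" and "iij":
  Position 0: 'c' from first, 'i' from second => "ci"
  Position 1: 'd' from first, 'i' from second => "di"
  Position 2: 'a' from first, 'j' from second => "aj"
Result: cidiaj

cidiaj


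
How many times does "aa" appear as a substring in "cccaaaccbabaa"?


Searching for "aa" in "cccaaaccbabaa"
Scanning each position:
  Position 0: "cc" => no
  Position 1: "cc" => no
  Position 2: "ca" => no
  Position 3: "aa" => MATCH
  Position 4: "aa" => MATCH
  Position 5: "ac" => no
  Position 6: "cc" => no
  Position 7: "cb" => no
  Position 8: "ba" => no
  Position 9: "ab" => no
  Position 10: "ba" => no
  Position 11: "aa" => MATCH
Total occurrences: 3

3


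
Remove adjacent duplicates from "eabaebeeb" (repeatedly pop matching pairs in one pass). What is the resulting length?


Input: eabaebeeb
Stack-based adjacent duplicate removal:
  Read 'e': push. Stack: e
  Read 'a': push. Stack: ea
  Read 'b': push. Stack: eab
  Read 'a': push. Stack: eaba
  Read 'e': push. Stack: eabae
  Read 'b': push. Stack: eabaeb
  Read 'e': push. Stack: eabaebe
  Read 'e': matches stack top 'e' => pop. Stack: eabaeb
  Read 'b': matches stack top 'b' => pop. Stack: eabae
Final stack: "eabae" (length 5)

5


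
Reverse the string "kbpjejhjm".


Input: kbpjejhjm
Reading characters right to left:
  Position 8: 'm'
  Position 7: 'j'
  Position 6: 'h'
  Position 5: 'j'
  Position 4: 'e'
  Position 3: 'j'
  Position 2: 'p'
  Position 1: 'b'
  Position 0: 'k'
Reversed: mjhjejpbk

mjhjejpbk


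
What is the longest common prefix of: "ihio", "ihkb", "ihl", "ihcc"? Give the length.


Words: ihio, ihkb, ihl, ihcc
  Position 0: all 'i' => match
  Position 1: all 'h' => match
  Position 2: ('i', 'k', 'l', 'c') => mismatch, stop
LCP = "ih" (length 2)

2


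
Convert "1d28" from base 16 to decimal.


Input: "1d28" in base 16
Positional expansion:
  Digit '1' (value 1) x 16^3 = 4096
  Digit 'd' (value 13) x 16^2 = 3328
  Digit '2' (value 2) x 16^1 = 32
  Digit '8' (value 8) x 16^0 = 8
Sum = 7464

7464


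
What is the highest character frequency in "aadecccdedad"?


Input: aadecccdedad
Character counts:
  'a': 3
  'c': 3
  'd': 4
  'e': 2
Maximum frequency: 4

4


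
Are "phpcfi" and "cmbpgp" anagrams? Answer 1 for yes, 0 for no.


Strings: "phpcfi", "cmbpgp"
Sorted first:  cfhipp
Sorted second: bcgmpp
Differ at position 0: 'c' vs 'b' => not anagrams

0


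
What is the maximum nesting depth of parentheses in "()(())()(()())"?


Input: "()(())()(()())"
Tracking depth:
  Position 0 '(': depth becomes 1
  Position 1 ')': depth becomes 0
  Position 2 '(': depth becomes 1
  Position 3 '(': depth becomes 2
  Position 4 ')': depth becomes 1
  Position 5 ')': depth becomes 0
  Position 6 '(': depth becomes 1
  Position 7 ')': depth becomes 0
  Position 8 '(': depth becomes 1
  Position 9 '(': depth becomes 2
  Position 10 ')': depth becomes 1
  Position 11 '(': depth becomes 2
  Position 12 ')': depth becomes 1
  Position 13 ')': depth becomes 0
Maximum depth reached: 2

2


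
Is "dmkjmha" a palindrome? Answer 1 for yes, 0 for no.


Input: dmkjmha
Reversed: ahmjkmd
  Compare pos 0 ('d') with pos 6 ('a'): MISMATCH
  Compare pos 1 ('m') with pos 5 ('h'): MISMATCH
  Compare pos 2 ('k') with pos 4 ('m'): MISMATCH
Result: not a palindrome

0


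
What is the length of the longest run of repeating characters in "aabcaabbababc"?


Input: "aabcaabbababc"
Scanning for longest run:
  Position 1 ('a'): continues run of 'a', length=2
  Position 2 ('b'): new char, reset run to 1
  Position 3 ('c'): new char, reset run to 1
  Position 4 ('a'): new char, reset run to 1
  Position 5 ('a'): continues run of 'a', length=2
  Position 6 ('b'): new char, reset run to 1
  Position 7 ('b'): continues run of 'b', length=2
  Position 8 ('a'): new char, reset run to 1
  Position 9 ('b'): new char, reset run to 1
  Position 10 ('a'): new char, reset run to 1
  Position 11 ('b'): new char, reset run to 1
  Position 12 ('c'): new char, reset run to 1
Longest run: 'a' with length 2

2


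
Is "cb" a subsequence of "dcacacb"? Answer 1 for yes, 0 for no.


Check if "cb" is a subsequence of "dcacacb"
Greedy scan:
  Position 0 ('d'): no match needed
  Position 1 ('c'): matches sub[0] = 'c'
  Position 2 ('a'): no match needed
  Position 3 ('c'): no match needed
  Position 4 ('a'): no match needed
  Position 5 ('c'): no match needed
  Position 6 ('b'): matches sub[1] = 'b'
All 2 characters matched => is a subsequence

1


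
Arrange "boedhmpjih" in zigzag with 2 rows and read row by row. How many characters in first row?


Zigzag "boedhmpjih" into 2 rows:
Placing characters:
  'b' => row 0
  'o' => row 1
  'e' => row 0
  'd' => row 1
  'h' => row 0
  'm' => row 1
  'p' => row 0
  'j' => row 1
  'i' => row 0
  'h' => row 1
Rows:
  Row 0: "behpi"
  Row 1: "odmjh"
First row length: 5

5


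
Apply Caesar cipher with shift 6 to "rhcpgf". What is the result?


Caesar cipher: shift "rhcpgf" by 6
  'r' (pos 17) + 6 = pos 23 = 'x'
  'h' (pos 7) + 6 = pos 13 = 'n'
  'c' (pos 2) + 6 = pos 8 = 'i'
  'p' (pos 15) + 6 = pos 21 = 'v'
  'g' (pos 6) + 6 = pos 12 = 'm'
  'f' (pos 5) + 6 = pos 11 = 'l'
Result: xnivml

xnivml


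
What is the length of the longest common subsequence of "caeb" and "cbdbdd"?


LCS of "caeb" and "cbdbdd"
DP table:
           c    b    d    b    d    d
      0    0    0    0    0    0    0
  c   0    1    1    1    1    1    1
  a   0    1    1    1    1    1    1
  e   0    1    1    1    1    1    1
  b   0    1    2    2    2    2    2
LCS length = dp[4][6] = 2

2


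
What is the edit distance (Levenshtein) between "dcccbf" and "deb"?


Computing edit distance: "dcccbf" -> "deb"
DP table:
           d    e    b
      0    1    2    3
  d   1    0    1    2
  c   2    1    1    2
  c   3    2    2    2
  c   4    3    3    3
  b   5    4    4    3
  f   6    5    5    4
Edit distance = dp[6][3] = 4

4


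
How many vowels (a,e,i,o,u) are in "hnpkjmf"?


Input: hnpkjmf
Checking each character:
  'h' at position 0: consonant
  'n' at position 1: consonant
  'p' at position 2: consonant
  'k' at position 3: consonant
  'j' at position 4: consonant
  'm' at position 5: consonant
  'f' at position 6: consonant
Total vowels: 0

0


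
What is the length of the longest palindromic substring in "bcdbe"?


Input: "bcdbe"
Checking substrings for palindromes:
  No multi-char palindromic substrings found
Longest palindromic substring: "b" with length 1

1


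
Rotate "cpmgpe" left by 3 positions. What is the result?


Input: "cpmgpe", rotate left by 3
First 3 characters: "cpm"
Remaining characters: "gpe"
Concatenate remaining + first: "gpe" + "cpm" = "gpecpm"

gpecpm


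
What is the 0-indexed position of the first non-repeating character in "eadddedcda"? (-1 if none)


Input: eadddedcda
Character frequencies:
  'a': 2
  'c': 1
  'd': 5
  'e': 2
Scanning left to right for freq == 1:
  Position 0 ('e'): freq=2, skip
  Position 1 ('a'): freq=2, skip
  Position 2 ('d'): freq=5, skip
  Position 3 ('d'): freq=5, skip
  Position 4 ('d'): freq=5, skip
  Position 5 ('e'): freq=2, skip
  Position 6 ('d'): freq=5, skip
  Position 7 ('c'): unique! => answer = 7

7


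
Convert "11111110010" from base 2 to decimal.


Input: "11111110010" in base 2
Positional expansion:
  Digit '1' (value 1) x 2^10 = 1024
  Digit '1' (value 1) x 2^9 = 512
  Digit '1' (value 1) x 2^8 = 256
  Digit '1' (value 1) x 2^7 = 128
  Digit '1' (value 1) x 2^6 = 64
  Digit '1' (value 1) x 2^5 = 32
  Digit '1' (value 1) x 2^4 = 16
  Digit '0' (value 0) x 2^3 = 0
  Digit '0' (value 0) x 2^2 = 0
  Digit '1' (value 1) x 2^1 = 2
  Digit '0' (value 0) x 2^0 = 0
Sum = 2034

2034


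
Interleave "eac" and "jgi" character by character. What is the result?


Interleaving "eac" and "jgi":
  Position 0: 'e' from first, 'j' from second => "ej"
  Position 1: 'a' from first, 'g' from second => "ag"
  Position 2: 'c' from first, 'i' from second => "ci"
Result: ejagci

ejagci


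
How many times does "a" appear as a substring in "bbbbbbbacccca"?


Searching for "a" in "bbbbbbbacccca"
Scanning each position:
  Position 0: "b" => no
  Position 1: "b" => no
  Position 2: "b" => no
  Position 3: "b" => no
  Position 4: "b" => no
  Position 5: "b" => no
  Position 6: "b" => no
  Position 7: "a" => MATCH
  Position 8: "c" => no
  Position 9: "c" => no
  Position 10: "c" => no
  Position 11: "c" => no
  Position 12: "a" => MATCH
Total occurrences: 2

2


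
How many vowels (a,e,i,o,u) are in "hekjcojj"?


Input: hekjcojj
Checking each character:
  'h' at position 0: consonant
  'e' at position 1: vowel (running total: 1)
  'k' at position 2: consonant
  'j' at position 3: consonant
  'c' at position 4: consonant
  'o' at position 5: vowel (running total: 2)
  'j' at position 6: consonant
  'j' at position 7: consonant
Total vowels: 2

2
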